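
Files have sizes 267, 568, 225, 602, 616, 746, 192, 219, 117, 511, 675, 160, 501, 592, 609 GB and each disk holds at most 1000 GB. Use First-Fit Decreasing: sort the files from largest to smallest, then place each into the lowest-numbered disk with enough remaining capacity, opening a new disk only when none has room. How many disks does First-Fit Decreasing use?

Sorted descending: 746, 675, 616, 609, 602, 592, 568, 511, 501, 267, 225, 219, 192, 160, 117.
disk 1: place 746 GB, 254 GB left
disk 2: place 675 GB, 325 GB left
disk 3: place 616 GB, 384 GB left
disk 4: place 609 GB, 391 GB left
disk 5: place 602 GB, 398 GB left
disk 6: place 592 GB, 408 GB left
disk 7: place 568 GB, 432 GB left
disk 8: place 511 GB, 489 GB left
disk 9: place 501 GB, 499 GB left
disk 2: place 267 GB, 58 GB left
disk 1: place 225 GB, 29 GB left
disk 3: place 219 GB, 165 GB left
disk 4: place 192 GB, 199 GB left
disk 3: place 160 GB, 5 GB left
disk 4: place 117 GB, 82 GB left

9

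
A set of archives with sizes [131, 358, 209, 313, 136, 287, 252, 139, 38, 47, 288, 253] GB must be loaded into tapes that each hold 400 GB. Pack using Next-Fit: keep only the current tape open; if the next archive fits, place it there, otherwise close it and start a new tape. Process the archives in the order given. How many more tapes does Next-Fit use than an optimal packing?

Next-Fit: [131] [358] [209] [313] [136] [287] [252,139] [38,47,288] [253] → 9 tapes.
Total size 2451 GB; any packing needs at least ⌈2451/400⌉ = 7 tapes.
An optimal packing achieves that bound: [358,38] [313,47] [288] [287] [253,139] [252,136] [209,131] → 7 tapes.
Excess: 9 − 7 = 2.

2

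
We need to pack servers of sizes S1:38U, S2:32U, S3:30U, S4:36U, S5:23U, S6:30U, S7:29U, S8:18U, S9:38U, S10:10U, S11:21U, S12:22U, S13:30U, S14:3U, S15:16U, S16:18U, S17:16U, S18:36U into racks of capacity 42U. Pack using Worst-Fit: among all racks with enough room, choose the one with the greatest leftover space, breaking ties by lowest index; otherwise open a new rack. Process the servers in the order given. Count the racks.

S1 (38U) → rack 1 (remaining 4U)
S2 (32U) → rack 2 (remaining 10U)
S3 (30U) → rack 3 (remaining 12U)
S4 (36U) → rack 4 (remaining 6U)
S5 (23U) → rack 5 (remaining 19U)
S6 (30U) → rack 6 (remaining 12U)
S7 (29U) → rack 7 (remaining 13U)
S8 (18U) → rack 5 (remaining 1U)
S9 (38U) → rack 8 (remaining 4U)
S10 (10U) → rack 7 (remaining 3U)
S11 (21U) → rack 9 (remaining 21U)
S12 (22U) → rack 10 (remaining 20U)
S13 (30U) → rack 11 (remaining 12U)
S14 (3U) → rack 9 (remaining 18U)
S15 (16U) → rack 10 (remaining 4U)
S16 (18U) → rack 9 (remaining 0U)
S17 (16U) → rack 12 (remaining 26U)
S18 (36U) → rack 13 (remaining 6U)
Final racks: [38] [32] [30] [36] [23,18] [30] [29,10] [38] [21,3,18] [22,16] [30] [16] [36].

13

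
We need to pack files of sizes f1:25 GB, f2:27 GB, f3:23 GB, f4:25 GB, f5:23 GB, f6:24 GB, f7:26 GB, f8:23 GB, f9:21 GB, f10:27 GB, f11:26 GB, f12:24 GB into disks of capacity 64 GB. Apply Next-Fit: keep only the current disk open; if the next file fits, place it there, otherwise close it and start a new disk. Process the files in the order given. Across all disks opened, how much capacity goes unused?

90

disk 1: place f1 (25 GB), 39 GB left
disk 1: place f2 (27 GB), 12 GB left
disk 2: place f3 (23 GB), 41 GB left
disk 2: place f4 (25 GB), 16 GB left
disk 3: place f5 (23 GB), 41 GB left
disk 3: place f6 (24 GB), 17 GB left
disk 4: place f7 (26 GB), 38 GB left
disk 4: place f8 (23 GB), 15 GB left
disk 5: place f9 (21 GB), 43 GB left
disk 5: place f10 (27 GB), 16 GB left
disk 6: place f11 (26 GB), 38 GB left
disk 6: place f12 (24 GB), 14 GB left
6 disks × 64 GB = 384 GB; used 294 GB; unused 90 GB.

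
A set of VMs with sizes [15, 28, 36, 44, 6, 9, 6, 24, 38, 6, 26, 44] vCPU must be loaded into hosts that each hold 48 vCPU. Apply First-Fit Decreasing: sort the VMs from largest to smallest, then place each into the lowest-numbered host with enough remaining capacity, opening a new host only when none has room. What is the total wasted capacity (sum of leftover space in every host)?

54

Sorted descending: 44, 44, 38, 36, 28, 26, 24, 15, 9, 6, 6, 6.
44 vCPU → host 1 (remaining 4 vCPU)
44 vCPU → host 2 (remaining 4 vCPU)
38 vCPU → host 3 (remaining 10 vCPU)
36 vCPU → host 4 (remaining 12 vCPU)
28 vCPU → host 5 (remaining 20 vCPU)
26 vCPU → host 6 (remaining 22 vCPU)
24 vCPU → host 7 (remaining 24 vCPU)
15 vCPU → host 5 (remaining 5 vCPU)
9 vCPU → host 3 (remaining 1 vCPU)
6 vCPU → host 4 (remaining 6 vCPU)
6 vCPU → host 4 (remaining 0 vCPU)
6 vCPU → host 6 (remaining 16 vCPU)
7 hosts × 48 vCPU = 336 vCPU; used 282 vCPU; unused 54 vCPU.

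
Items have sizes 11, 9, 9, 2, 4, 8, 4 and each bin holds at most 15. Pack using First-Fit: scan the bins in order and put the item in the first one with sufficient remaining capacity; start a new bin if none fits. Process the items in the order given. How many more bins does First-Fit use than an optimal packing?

0

First-Fit: [11,2] [9,4] [9,4] [8] → 4 bins.
Total size 47; any packing needs at least ⌈47/15⌉ = 4 bins.
So 4 is already optimal.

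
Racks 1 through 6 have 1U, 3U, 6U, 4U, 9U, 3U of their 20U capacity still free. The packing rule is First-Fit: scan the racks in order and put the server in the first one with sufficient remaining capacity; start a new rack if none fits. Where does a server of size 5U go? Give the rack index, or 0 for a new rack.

3

Racks with room: rack 3 (6U), rack 5 (9U).
The first with room is rack 3.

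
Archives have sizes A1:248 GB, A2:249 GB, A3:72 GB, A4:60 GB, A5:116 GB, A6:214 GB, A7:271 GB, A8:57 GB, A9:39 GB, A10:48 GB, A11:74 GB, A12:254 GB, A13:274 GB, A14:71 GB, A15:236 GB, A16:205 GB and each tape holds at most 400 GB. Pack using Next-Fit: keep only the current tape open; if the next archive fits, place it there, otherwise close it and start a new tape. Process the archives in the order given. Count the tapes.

A1 (248 GB) → tape 1 (remaining 152 GB)
A2 (249 GB) → tape 2 (remaining 151 GB)
A3 (72 GB) → tape 2 (remaining 79 GB)
A4 (60 GB) → tape 2 (remaining 19 GB)
A5 (116 GB) → tape 3 (remaining 284 GB)
A6 (214 GB) → tape 3 (remaining 70 GB)
A7 (271 GB) → tape 4 (remaining 129 GB)
A8 (57 GB) → tape 4 (remaining 72 GB)
A9 (39 GB) → tape 4 (remaining 33 GB)
A10 (48 GB) → tape 5 (remaining 352 GB)
A11 (74 GB) → tape 5 (remaining 278 GB)
A12 (254 GB) → tape 5 (remaining 24 GB)
A13 (274 GB) → tape 6 (remaining 126 GB)
A14 (71 GB) → tape 6 (remaining 55 GB)
A15 (236 GB) → tape 7 (remaining 164 GB)
A16 (205 GB) → tape 8 (remaining 195 GB)
Final tapes: [248] [249,72,60] [116,214] [271,57,39] [48,74,254] [274,71] [236] [205].

8 tapes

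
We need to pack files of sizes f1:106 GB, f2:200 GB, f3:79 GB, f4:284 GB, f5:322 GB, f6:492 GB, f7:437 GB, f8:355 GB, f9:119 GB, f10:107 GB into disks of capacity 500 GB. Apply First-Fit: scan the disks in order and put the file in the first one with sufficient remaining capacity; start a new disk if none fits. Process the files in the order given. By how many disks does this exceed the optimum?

First-Fit: [106,200,79,107] [284,119] [322] [492] [437] [355] → 6 disks.
Total size 2501 GB; any packing needs at least ⌈2501/500⌉ = 6 disks.
So 6 is already optimal.

0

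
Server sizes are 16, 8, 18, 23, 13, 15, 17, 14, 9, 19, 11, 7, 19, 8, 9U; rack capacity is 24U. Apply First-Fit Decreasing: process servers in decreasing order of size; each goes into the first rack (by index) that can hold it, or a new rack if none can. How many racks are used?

Sorted descending: 23, 19, 19, 18, 17, 16, 15, 14, 13, 11, 9, 9, 8, 8, 7.
23U → rack 1 (remaining 1U)
19U → rack 2 (remaining 5U)
19U → rack 3 (remaining 5U)
18U → rack 4 (remaining 6U)
17U → rack 5 (remaining 7U)
16U → rack 6 (remaining 8U)
15U → rack 7 (remaining 9U)
14U → rack 8 (remaining 10U)
13U → rack 9 (remaining 11U)
11U → rack 9 (remaining 0U)
9U → rack 7 (remaining 0U)
9U → rack 8 (remaining 1U)
8U → rack 6 (remaining 0U)
8U → rack 10 (remaining 16U)
7U → rack 5 (remaining 0U)
Final racks: [23] [19] [19] [18] [17,7] [16,8] [15,9] [14,9] [13,11] [8].

10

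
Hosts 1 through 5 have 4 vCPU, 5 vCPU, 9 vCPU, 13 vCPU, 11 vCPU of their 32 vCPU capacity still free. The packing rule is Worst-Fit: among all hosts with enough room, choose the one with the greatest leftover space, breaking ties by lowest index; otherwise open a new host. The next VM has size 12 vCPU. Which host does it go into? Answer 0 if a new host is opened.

4

Hosts with room: host 4 (13 vCPU).
Most room is host 4 with 13 vCPU free.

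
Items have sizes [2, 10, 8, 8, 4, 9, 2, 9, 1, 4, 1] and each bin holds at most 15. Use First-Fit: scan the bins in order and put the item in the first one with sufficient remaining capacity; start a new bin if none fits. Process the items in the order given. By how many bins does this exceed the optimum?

First-Fit: [2,10,2,1] [8,4,1] [8,4] [9] [9] → 5 bins.
5 items exceed 7.5 (half the capacity), and no two of those can share a bin, so at least 5 bins are needed.
So 5 is already optimal.

0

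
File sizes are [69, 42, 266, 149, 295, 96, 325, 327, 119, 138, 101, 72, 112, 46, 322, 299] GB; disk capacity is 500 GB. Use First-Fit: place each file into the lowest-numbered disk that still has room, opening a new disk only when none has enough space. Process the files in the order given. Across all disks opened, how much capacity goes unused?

disk 1: place 69 GB, 431 GB left
disk 1: place 42 GB, 389 GB left
disk 1: place 266 GB, 123 GB left
disk 2: place 149 GB, 351 GB left
disk 2: place 295 GB, 56 GB left
disk 1: place 96 GB, 27 GB left
disk 3: place 325 GB, 175 GB left
disk 4: place 327 GB, 173 GB left
disk 3: place 119 GB, 56 GB left
disk 4: place 138 GB, 35 GB left
disk 5: place 101 GB, 399 GB left
disk 5: place 72 GB, 327 GB left
disk 5: place 112 GB, 215 GB left
disk 2: place 46 GB, 10 GB left
disk 6: place 322 GB, 178 GB left
disk 7: place 299 GB, 201 GB left
7 disks × 500 GB = 3500 GB; used 2778 GB; unused 722 GB.

722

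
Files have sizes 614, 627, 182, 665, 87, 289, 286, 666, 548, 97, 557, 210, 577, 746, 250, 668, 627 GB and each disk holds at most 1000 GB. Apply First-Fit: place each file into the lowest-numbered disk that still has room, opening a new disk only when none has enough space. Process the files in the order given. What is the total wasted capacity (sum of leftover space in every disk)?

disk 1: place 614 GB, 386 GB left
disk 2: place 627 GB, 373 GB left
disk 1: place 182 GB, 204 GB left
disk 3: place 665 GB, 335 GB left
disk 1: place 87 GB, 117 GB left
disk 2: place 289 GB, 84 GB left
disk 3: place 286 GB, 49 GB left
disk 4: place 666 GB, 334 GB left
disk 5: place 548 GB, 452 GB left
disk 1: place 97 GB, 20 GB left
disk 6: place 557 GB, 443 GB left
disk 4: place 210 GB, 124 GB left
disk 7: place 577 GB, 423 GB left
disk 8: place 746 GB, 254 GB left
disk 5: place 250 GB, 202 GB left
disk 9: place 668 GB, 332 GB left
disk 10: place 627 GB, 373 GB left
10 disks × 1000 GB = 10000 GB; used 7696 GB; unused 2304 GB.

2304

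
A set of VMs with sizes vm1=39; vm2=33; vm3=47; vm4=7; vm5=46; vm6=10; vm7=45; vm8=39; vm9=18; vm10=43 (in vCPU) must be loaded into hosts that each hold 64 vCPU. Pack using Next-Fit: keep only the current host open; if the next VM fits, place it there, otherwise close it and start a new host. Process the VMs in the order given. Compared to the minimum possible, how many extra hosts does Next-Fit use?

Next-Fit: [39] [33] [47,7] [46,10] [45] [39,18] [43] → 7 hosts.
7 VMs exceed 32 vCPU (half the capacity), and no two of those can share a host, so at least 7 hosts are needed.
So 7 is already optimal.

0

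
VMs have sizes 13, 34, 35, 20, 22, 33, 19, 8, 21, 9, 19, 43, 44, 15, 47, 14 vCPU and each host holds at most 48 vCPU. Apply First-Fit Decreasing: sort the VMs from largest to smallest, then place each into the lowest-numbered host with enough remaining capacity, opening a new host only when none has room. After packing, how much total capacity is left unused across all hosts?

Sorted descending: 47, 44, 43, 35, 34, 33, 22, 21, 20, 19, 19, 15, 14, 13, 9, 8.
Put 47 vCPU in host 1; 1 vCPU remain.
Put 44 vCPU in host 2; 4 vCPU remain.
Put 43 vCPU in host 3; 5 vCPU remain.
Put 35 vCPU in host 4; 13 vCPU remain.
Put 34 vCPU in host 5; 14 vCPU remain.
Put 33 vCPU in host 6; 15 vCPU remain.
Put 22 vCPU in host 7; 26 vCPU remain.
Put 21 vCPU in host 7; 5 vCPU remain.
Put 20 vCPU in host 8; 28 vCPU remain.
Put 19 vCPU in host 8; 9 vCPU remain.
Put 19 vCPU in host 9; 29 vCPU remain.
Put 15 vCPU in host 6; 0 vCPU remain.
Put 14 vCPU in host 5; 0 vCPU remain.
Put 13 vCPU in host 4; 0 vCPU remain.
Put 9 vCPU in host 8; 0 vCPU remain.
Put 8 vCPU in host 9; 21 vCPU remain.
9 hosts × 48 vCPU = 432 vCPU; used 396 vCPU; unused 36 vCPU.

36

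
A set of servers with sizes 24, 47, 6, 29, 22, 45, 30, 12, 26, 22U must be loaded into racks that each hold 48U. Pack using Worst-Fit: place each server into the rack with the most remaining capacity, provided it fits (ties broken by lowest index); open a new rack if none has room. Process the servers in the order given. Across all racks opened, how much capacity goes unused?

73

24U → rack 1 (remaining 24U)
47U → rack 2 (remaining 1U)
6U → rack 1 (remaining 18U)
29U → rack 3 (remaining 19U)
22U → rack 4 (remaining 26U)
45U → rack 5 (remaining 3U)
30U → rack 6 (remaining 18U)
12U → rack 4 (remaining 14U)
26U → rack 7 (remaining 22U)
22U → rack 7 (remaining 0U)
7 racks × 48U = 336U; used 263U; unused 73U.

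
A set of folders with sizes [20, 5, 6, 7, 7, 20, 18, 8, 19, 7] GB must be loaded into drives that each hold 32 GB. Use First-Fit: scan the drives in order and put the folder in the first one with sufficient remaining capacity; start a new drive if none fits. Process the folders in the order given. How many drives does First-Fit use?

4 drives

Put 20 GB in drive 1; 12 GB remain.
Put 5 GB in drive 1; 7 GB remain.
Put 6 GB in drive 1; 1 GB remain.
Put 7 GB in drive 2; 25 GB remain.
Put 7 GB in drive 2; 18 GB remain.
Put 20 GB in drive 3; 12 GB remain.
Put 18 GB in drive 2; 0 GB remain.
Put 8 GB in drive 3; 4 GB remain.
Put 19 GB in drive 4; 13 GB remain.
Put 7 GB in drive 4; 6 GB remain.
Final drives: [20,5,6] [7,7,18] [20,8] [19,7].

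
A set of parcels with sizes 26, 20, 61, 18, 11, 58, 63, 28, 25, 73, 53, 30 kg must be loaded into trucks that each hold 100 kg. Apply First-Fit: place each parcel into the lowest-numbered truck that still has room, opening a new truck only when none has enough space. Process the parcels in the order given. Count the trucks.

truck 1: place 26 kg, 74 kg left
truck 1: place 20 kg, 54 kg left
truck 2: place 61 kg, 39 kg left
truck 1: place 18 kg, 36 kg left
truck 1: place 11 kg, 25 kg left
truck 3: place 58 kg, 42 kg left
truck 4: place 63 kg, 37 kg left
truck 2: place 28 kg, 11 kg left
truck 1: place 25 kg, 0 kg left
truck 5: place 73 kg, 27 kg left
truck 6: place 53 kg, 47 kg left
truck 3: place 30 kg, 12 kg left

6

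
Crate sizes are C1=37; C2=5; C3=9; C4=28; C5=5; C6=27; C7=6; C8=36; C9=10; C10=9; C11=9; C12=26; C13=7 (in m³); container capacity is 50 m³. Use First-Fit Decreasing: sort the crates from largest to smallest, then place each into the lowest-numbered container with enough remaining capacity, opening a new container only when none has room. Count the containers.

Sorted descending: 37, 36, 28, 27, 26, 10, 9, 9, 9, 7, 6, 5, 5.
container 1: place 37 m³, 13 m³ left
container 2: place 36 m³, 14 m³ left
container 3: place 28 m³, 22 m³ left
container 4: place 27 m³, 23 m³ left
container 5: place 26 m³, 24 m³ left
container 1: place 10 m³, 3 m³ left
container 2: place 9 m³, 5 m³ left
container 3: place 9 m³, 13 m³ left
container 3: place 9 m³, 4 m³ left
container 4: place 7 m³, 16 m³ left
container 4: place 6 m³, 10 m³ left
container 2: place 5 m³, 0 m³ left
container 4: place 5 m³, 5 m³ left

5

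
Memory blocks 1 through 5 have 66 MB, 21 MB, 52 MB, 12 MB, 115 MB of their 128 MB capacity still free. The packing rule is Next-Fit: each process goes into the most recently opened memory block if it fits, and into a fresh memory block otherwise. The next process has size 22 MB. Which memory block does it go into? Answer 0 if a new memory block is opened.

5

Next-Fit only looks at memory block 5, which has 115 MB free.
22 MB fits there.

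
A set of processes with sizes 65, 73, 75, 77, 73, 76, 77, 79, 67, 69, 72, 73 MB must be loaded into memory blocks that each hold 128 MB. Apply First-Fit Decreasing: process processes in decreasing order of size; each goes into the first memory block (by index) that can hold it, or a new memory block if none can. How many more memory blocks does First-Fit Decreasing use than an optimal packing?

0

First-Fit Decreasing: [79] [77] [77] [76] [75] [73] [73] [73] [72] [69] [67] [65] → 12 memory blocks.
12 processes exceed 64 MB (half the capacity), and no two of those can share a memory block, so at least 12 memory blocks are needed.
So 12 is already optimal.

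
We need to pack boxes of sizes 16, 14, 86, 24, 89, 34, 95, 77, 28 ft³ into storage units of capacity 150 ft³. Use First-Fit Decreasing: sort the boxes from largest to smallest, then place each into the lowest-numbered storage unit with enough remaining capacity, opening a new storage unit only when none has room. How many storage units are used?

Sorted descending: 95, 89, 86, 77, 34, 28, 24, 16, 14.
95 ft³ → storage unit 1 (remaining 55 ft³)
89 ft³ → storage unit 2 (remaining 61 ft³)
86 ft³ → storage unit 3 (remaining 64 ft³)
77 ft³ → storage unit 4 (remaining 73 ft³)
34 ft³ → storage unit 1 (remaining 21 ft³)
28 ft³ → storage unit 2 (remaining 33 ft³)
24 ft³ → storage unit 2 (remaining 9 ft³)
16 ft³ → storage unit 1 (remaining 5 ft³)
14 ft³ → storage unit 3 (remaining 50 ft³)

4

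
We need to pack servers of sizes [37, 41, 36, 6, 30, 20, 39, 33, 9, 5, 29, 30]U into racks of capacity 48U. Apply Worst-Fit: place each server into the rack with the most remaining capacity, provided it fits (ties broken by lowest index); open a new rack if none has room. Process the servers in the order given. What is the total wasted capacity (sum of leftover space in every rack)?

117

37U → rack 1 (remaining 11U)
41U → rack 2 (remaining 7U)
36U → rack 3 (remaining 12U)
6U → rack 3 (remaining 6U)
30U → rack 4 (remaining 18U)
20U → rack 5 (remaining 28U)
39U → rack 6 (remaining 9U)
33U → rack 7 (remaining 15U)
9U → rack 5 (remaining 19U)
5U → rack 5 (remaining 14U)
29U → rack 8 (remaining 19U)
30U → rack 9 (remaining 18U)
9 racks × 48U = 432U; used 315U; unused 117U.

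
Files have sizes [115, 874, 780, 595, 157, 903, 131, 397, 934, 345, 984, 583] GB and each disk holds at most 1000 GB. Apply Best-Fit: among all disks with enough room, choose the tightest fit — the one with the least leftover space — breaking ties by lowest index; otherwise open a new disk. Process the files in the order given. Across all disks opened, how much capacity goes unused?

1202

115 GB → disk 1 (remaining 885 GB)
874 GB → disk 1 (remaining 11 GB)
780 GB → disk 2 (remaining 220 GB)
595 GB → disk 3 (remaining 405 GB)
157 GB → disk 2 (remaining 63 GB)
903 GB → disk 4 (remaining 97 GB)
131 GB → disk 3 (remaining 274 GB)
397 GB → disk 5 (remaining 603 GB)
934 GB → disk 6 (remaining 66 GB)
345 GB → disk 5 (remaining 258 GB)
984 GB → disk 7 (remaining 16 GB)
583 GB → disk 8 (remaining 417 GB)
8 disks × 1000 GB = 8000 GB; used 6798 GB; unused 1202 GB.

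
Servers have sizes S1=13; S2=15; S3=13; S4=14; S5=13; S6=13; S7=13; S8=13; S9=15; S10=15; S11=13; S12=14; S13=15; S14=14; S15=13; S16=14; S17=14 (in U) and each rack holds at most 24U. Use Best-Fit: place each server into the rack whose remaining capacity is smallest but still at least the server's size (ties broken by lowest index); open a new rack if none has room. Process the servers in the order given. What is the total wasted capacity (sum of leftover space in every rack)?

Put S1 (13U) in rack 1; 11U remain.
Put S2 (15U) in rack 2; 9U remain.
Put S3 (13U) in rack 3; 11U remain.
Put S4 (14U) in rack 4; 10U remain.
Put S5 (13U) in rack 5; 11U remain.
Put S6 (13U) in rack 6; 11U remain.
Put S7 (13U) in rack 7; 11U remain.
Put S8 (13U) in rack 8; 11U remain.
Put S9 (15U) in rack 9; 9U remain.
Put S10 (15U) in rack 10; 9U remain.
Put S11 (13U) in rack 11; 11U remain.
Put S12 (14U) in rack 12; 10U remain.
Put S13 (15U) in rack 13; 9U remain.
Put S14 (14U) in rack 14; 10U remain.
Put S15 (13U) in rack 15; 11U remain.
Put S16 (14U) in rack 16; 10U remain.
Put S17 (14U) in rack 17; 10U remain.
17 racks × 24U = 408U; used 234U; unused 174U.

174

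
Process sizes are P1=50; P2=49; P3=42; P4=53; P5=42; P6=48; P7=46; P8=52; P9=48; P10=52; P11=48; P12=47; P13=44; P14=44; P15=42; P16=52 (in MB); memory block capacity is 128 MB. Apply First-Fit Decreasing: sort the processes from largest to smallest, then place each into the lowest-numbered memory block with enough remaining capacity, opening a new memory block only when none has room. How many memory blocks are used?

8 memory blocks

Sorted descending: 53, 52, 52, 52, 50, 49, 48, 48, 48, 47, 46, 44, 44, 42, 42, 42.
memory block 1: place 53 MB, 75 MB left
memory block 1: place 52 MB, 23 MB left
memory block 2: place 52 MB, 76 MB left
memory block 2: place 52 MB, 24 MB left
memory block 3: place 50 MB, 78 MB left
memory block 3: place 49 MB, 29 MB left
memory block 4: place 48 MB, 80 MB left
memory block 4: place 48 MB, 32 MB left
memory block 5: place 48 MB, 80 MB left
memory block 5: place 47 MB, 33 MB left
memory block 6: place 46 MB, 82 MB left
memory block 6: place 44 MB, 38 MB left
memory block 7: place 44 MB, 84 MB left
memory block 7: place 42 MB, 42 MB left
memory block 7: place 42 MB, 0 MB left
memory block 8: place 42 MB, 86 MB left
Final memory blocks: [53,52] [52,52] [50,49] [48,48] [48,47] [46,44] [44,42,42] [42].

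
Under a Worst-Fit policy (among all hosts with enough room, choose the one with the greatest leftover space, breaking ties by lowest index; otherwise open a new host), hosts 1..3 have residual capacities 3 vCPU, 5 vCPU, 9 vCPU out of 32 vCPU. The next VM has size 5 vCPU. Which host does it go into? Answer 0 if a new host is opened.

Hosts with room: host 2 (5 vCPU), host 3 (9 vCPU).
Most room is host 3 with 9 vCPU free.

3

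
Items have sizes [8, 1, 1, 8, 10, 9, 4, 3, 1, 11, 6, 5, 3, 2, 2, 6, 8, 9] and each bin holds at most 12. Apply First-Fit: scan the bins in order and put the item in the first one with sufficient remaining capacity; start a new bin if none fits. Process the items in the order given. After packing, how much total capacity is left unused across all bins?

Put 8 in bin 1; 4 remain.
Put 1 in bin 1; 3 remain.
Put 1 in bin 1; 2 remain.
Put 8 in bin 2; 4 remain.
Put 10 in bin 3; 2 remain.
Put 9 in bin 4; 3 remain.
Put 4 in bin 2; 0 remain.
Put 3 in bin 4; 0 remain.
Put 1 in bin 1; 1 remain.
Put 11 in bin 5; 1 remain.
Put 6 in bin 6; 6 remain.
Put 5 in bin 6; 1 remain.
Put 3 in bin 7; 9 remain.
Put 2 in bin 3; 0 remain.
Put 2 in bin 7; 7 remain.
Put 6 in bin 7; 1 remain.
Put 8 in bin 8; 4 remain.
Put 9 in bin 9; 3 remain.
9 bins × 12 = 108; used 97; unused 11.

11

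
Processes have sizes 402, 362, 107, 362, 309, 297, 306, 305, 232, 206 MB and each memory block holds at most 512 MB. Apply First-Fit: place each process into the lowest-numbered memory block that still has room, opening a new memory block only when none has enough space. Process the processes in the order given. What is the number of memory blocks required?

memory block 1: place 402 MB, 110 MB left
memory block 2: place 362 MB, 150 MB left
memory block 1: place 107 MB, 3 MB left
memory block 3: place 362 MB, 150 MB left
memory block 4: place 309 MB, 203 MB left
memory block 5: place 297 MB, 215 MB left
memory block 6: place 306 MB, 206 MB left
memory block 7: place 305 MB, 207 MB left
memory block 8: place 232 MB, 280 MB left
memory block 5: place 206 MB, 9 MB left

8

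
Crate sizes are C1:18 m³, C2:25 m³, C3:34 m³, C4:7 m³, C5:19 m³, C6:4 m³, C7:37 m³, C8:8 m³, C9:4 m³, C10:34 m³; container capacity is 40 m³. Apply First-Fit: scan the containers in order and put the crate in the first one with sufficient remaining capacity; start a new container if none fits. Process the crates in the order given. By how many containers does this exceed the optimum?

1

First-Fit: [18,7,4,8] [25,4] [34] [19] [37] [34] → 6 containers.
Total size 190 m³; any packing needs at least ⌈190/40⌉ = 5 containers.
An optimal packing achieves that bound: [37] [34,4] [34,4] [25,8,7] [19,18] → 5 containers.
Excess: 6 − 5 = 1.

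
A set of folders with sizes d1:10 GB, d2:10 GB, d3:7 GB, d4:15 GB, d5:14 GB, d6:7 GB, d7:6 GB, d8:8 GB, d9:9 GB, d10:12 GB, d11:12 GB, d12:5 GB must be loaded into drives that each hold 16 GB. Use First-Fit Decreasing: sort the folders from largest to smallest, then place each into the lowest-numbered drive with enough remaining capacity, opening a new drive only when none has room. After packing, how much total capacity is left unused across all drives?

Sorted descending: 15, 14, 12, 12, 10, 10, 9, 8, 7, 7, 6, 5.
Put 15 GB in drive 1; 1 GB remain.
Put 14 GB in drive 2; 2 GB remain.
Put 12 GB in drive 3; 4 GB remain.
Put 12 GB in drive 4; 4 GB remain.
Put 10 GB in drive 5; 6 GB remain.
Put 10 GB in drive 6; 6 GB remain.
Put 9 GB in drive 7; 7 GB remain.
Put 8 GB in drive 8; 8 GB remain.
Put 7 GB in drive 7; 0 GB remain.
Put 7 GB in drive 8; 1 GB remain.
Put 6 GB in drive 5; 0 GB remain.
Put 5 GB in drive 6; 1 GB remain.
8 drives × 16 GB = 128 GB; used 115 GB; unused 13 GB.

13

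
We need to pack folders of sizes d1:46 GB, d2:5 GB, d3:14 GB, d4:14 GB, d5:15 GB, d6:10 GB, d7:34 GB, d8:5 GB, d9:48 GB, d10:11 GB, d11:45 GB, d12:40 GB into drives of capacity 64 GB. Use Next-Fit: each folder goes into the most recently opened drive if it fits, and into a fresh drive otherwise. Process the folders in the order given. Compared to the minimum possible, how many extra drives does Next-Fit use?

1

Next-Fit: [46,5] [14,14,15,10] [34,5] [48,11] [45] [40] → 6 drives.
Total size 287 GB; any packing needs at least ⌈287/64⌉ = 5 drives.
An optimal packing achieves that bound: [48,15] [46,14] [45,14,5] [40,11,10] [34,5] → 5 drives.
Excess: 6 − 5 = 1.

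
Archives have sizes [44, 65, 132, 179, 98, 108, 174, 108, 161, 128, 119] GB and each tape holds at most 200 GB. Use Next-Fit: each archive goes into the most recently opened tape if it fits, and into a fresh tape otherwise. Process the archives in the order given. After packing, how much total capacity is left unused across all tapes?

684

tape 1: place 44 GB, 156 GB left
tape 1: place 65 GB, 91 GB left
tape 2: place 132 GB, 68 GB left
tape 3: place 179 GB, 21 GB left
tape 4: place 98 GB, 102 GB left
tape 5: place 108 GB, 92 GB left
tape 6: place 174 GB, 26 GB left
tape 7: place 108 GB, 92 GB left
tape 8: place 161 GB, 39 GB left
tape 9: place 128 GB, 72 GB left
tape 10: place 119 GB, 81 GB left
10 tapes × 200 GB = 2000 GB; used 1316 GB; unused 684 GB.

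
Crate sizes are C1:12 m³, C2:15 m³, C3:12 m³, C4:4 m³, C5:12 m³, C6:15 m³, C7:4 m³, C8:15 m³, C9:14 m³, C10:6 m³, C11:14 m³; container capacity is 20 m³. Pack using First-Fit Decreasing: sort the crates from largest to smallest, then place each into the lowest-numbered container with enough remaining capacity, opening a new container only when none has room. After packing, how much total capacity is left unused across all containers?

37

Sorted descending: 15, 15, 15, 14, 14, 12, 12, 12, 6, 4, 4.
Put 15 m³ in container 1; 5 m³ remain.
Put 15 m³ in container 2; 5 m³ remain.
Put 15 m³ in container 3; 5 m³ remain.
Put 14 m³ in container 4; 6 m³ remain.
Put 14 m³ in container 5; 6 m³ remain.
Put 12 m³ in container 6; 8 m³ remain.
Put 12 m³ in container 7; 8 m³ remain.
Put 12 m³ in container 8; 8 m³ remain.
Put 6 m³ in container 4; 0 m³ remain.
Put 4 m³ in container 1; 1 m³ remain.
Put 4 m³ in container 2; 1 m³ remain.
8 containers × 20 m³ = 160 m³; used 123 m³; unused 37 m³.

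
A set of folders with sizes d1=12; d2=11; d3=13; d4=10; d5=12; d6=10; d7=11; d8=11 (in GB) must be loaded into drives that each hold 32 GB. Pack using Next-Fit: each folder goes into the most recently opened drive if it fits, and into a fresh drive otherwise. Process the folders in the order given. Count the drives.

drive 1: place d1 (12 GB), 20 GB left
drive 1: place d2 (11 GB), 9 GB left
drive 2: place d3 (13 GB), 19 GB left
drive 2: place d4 (10 GB), 9 GB left
drive 3: place d5 (12 GB), 20 GB left
drive 3: place d6 (10 GB), 10 GB left
drive 4: place d7 (11 GB), 21 GB left
drive 4: place d8 (11 GB), 10 GB left
Final drives: [12,11] [13,10] [12,10] [11,11].

4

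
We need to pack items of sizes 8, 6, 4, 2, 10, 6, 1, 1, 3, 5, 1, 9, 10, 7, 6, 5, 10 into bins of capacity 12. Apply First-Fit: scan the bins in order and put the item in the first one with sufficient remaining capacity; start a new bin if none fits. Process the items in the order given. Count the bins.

9 bins

8 → bin 1 (remaining 4)
6 → bin 2 (remaining 6)
4 → bin 1 (remaining 0)
2 → bin 2 (remaining 4)
10 → bin 3 (remaining 2)
6 → bin 4 (remaining 6)
1 → bin 2 (remaining 3)
1 → bin 2 (remaining 2)
3 → bin 4 (remaining 3)
5 → bin 5 (remaining 7)
1 → bin 2 (remaining 1)
9 → bin 6 (remaining 3)
10 → bin 7 (remaining 2)
7 → bin 5 (remaining 0)
6 → bin 8 (remaining 6)
5 → bin 8 (remaining 1)
10 → bin 9 (remaining 2)
Final bins: [8,4] [6,2,1,1,1] [10] [6,3] [5,7] [9] [10] [6,5] [10].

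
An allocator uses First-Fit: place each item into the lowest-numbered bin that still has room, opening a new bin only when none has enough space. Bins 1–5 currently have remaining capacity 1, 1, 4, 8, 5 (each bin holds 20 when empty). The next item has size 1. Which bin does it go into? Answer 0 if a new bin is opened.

Bins with room: bin 1 (1), bin 2 (1), bin 3 (4), bin 4 (8), bin 5 (5).
The first with room is bin 1.

1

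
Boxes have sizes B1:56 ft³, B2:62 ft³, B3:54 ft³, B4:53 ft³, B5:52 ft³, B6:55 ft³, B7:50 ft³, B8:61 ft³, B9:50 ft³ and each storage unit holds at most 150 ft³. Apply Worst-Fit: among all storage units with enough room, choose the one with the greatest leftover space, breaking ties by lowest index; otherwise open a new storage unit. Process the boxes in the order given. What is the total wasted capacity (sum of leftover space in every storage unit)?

Put B1 (56 ft³) in storage unit 1; 94 ft³ remain.
Put B2 (62 ft³) in storage unit 1; 32 ft³ remain.
Put B3 (54 ft³) in storage unit 2; 96 ft³ remain.
Put B4 (53 ft³) in storage unit 2; 43 ft³ remain.
Put B5 (52 ft³) in storage unit 3; 98 ft³ remain.
Put B6 (55 ft³) in storage unit 3; 43 ft³ remain.
Put B7 (50 ft³) in storage unit 4; 100 ft³ remain.
Put B8 (61 ft³) in storage unit 4; 39 ft³ remain.
Put B9 (50 ft³) in storage unit 5; 100 ft³ remain.
5 storage units × 150 ft³ = 750 ft³; used 493 ft³; unused 257 ft³.

257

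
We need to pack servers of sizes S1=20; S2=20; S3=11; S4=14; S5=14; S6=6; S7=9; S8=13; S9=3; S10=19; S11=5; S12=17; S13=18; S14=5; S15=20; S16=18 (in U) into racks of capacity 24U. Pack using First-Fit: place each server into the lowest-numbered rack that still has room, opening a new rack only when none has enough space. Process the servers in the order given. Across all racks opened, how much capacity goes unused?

52

S1 (20U) → rack 1 (remaining 4U)
S2 (20U) → rack 2 (remaining 4U)
S3 (11U) → rack 3 (remaining 13U)
S4 (14U) → rack 4 (remaining 10U)
S5 (14U) → rack 5 (remaining 10U)
S6 (6U) → rack 3 (remaining 7U)
S7 (9U) → rack 4 (remaining 1U)
S8 (13U) → rack 6 (remaining 11U)
S9 (3U) → rack 1 (remaining 1U)
S10 (19U) → rack 7 (remaining 5U)
S11 (5U) → rack 3 (remaining 2U)
S12 (17U) → rack 8 (remaining 7U)
S13 (18U) → rack 9 (remaining 6U)
S14 (5U) → rack 5 (remaining 5U)
S15 (20U) → rack 10 (remaining 4U)
S16 (18U) → rack 11 (remaining 6U)
11 racks × 24U = 264U; used 212U; unused 52U.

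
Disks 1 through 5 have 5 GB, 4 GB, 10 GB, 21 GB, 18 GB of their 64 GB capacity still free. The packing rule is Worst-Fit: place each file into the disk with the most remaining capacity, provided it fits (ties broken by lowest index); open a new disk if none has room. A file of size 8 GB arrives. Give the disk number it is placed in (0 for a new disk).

Disks with room: disk 3 (10 GB), disk 4 (21 GB), disk 5 (18 GB).
Most room is disk 4 with 21 GB free.

4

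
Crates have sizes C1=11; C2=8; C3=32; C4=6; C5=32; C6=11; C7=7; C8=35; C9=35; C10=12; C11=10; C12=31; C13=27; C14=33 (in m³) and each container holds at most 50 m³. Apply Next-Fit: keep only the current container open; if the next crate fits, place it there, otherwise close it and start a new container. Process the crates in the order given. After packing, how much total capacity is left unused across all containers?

C1 (11 m³) → container 1 (remaining 39 m³)
C2 (8 m³) → container 1 (remaining 31 m³)
C3 (32 m³) → container 2 (remaining 18 m³)
C4 (6 m³) → container 2 (remaining 12 m³)
C5 (32 m³) → container 3 (remaining 18 m³)
C6 (11 m³) → container 3 (remaining 7 m³)
C7 (7 m³) → container 3 (remaining 0 m³)
C8 (35 m³) → container 4 (remaining 15 m³)
C9 (35 m³) → container 5 (remaining 15 m³)
C10 (12 m³) → container 5 (remaining 3 m³)
C11 (10 m³) → container 6 (remaining 40 m³)
C12 (31 m³) → container 6 (remaining 9 m³)
C13 (27 m³) → container 7 (remaining 23 m³)
C14 (33 m³) → container 8 (remaining 17 m³)
8 containers × 50 m³ = 400 m³; used 290 m³; unused 110 m³.

110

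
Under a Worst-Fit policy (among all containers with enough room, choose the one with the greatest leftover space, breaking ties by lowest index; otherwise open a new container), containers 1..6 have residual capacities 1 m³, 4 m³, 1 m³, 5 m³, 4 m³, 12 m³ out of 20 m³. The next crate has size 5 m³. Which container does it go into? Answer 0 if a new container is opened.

Containers with room: container 4 (5 m³), container 6 (12 m³).
Most room is container 6 with 12 m³ free.

6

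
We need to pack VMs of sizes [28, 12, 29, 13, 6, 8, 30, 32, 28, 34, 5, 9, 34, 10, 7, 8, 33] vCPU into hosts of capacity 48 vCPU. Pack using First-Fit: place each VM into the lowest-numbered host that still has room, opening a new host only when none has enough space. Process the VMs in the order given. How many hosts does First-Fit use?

8

Put 28 vCPU in host 1; 20 vCPU remain.
Put 12 vCPU in host 1; 8 vCPU remain.
Put 29 vCPU in host 2; 19 vCPU remain.
Put 13 vCPU in host 2; 6 vCPU remain.
Put 6 vCPU in host 1; 2 vCPU remain.
Put 8 vCPU in host 3; 40 vCPU remain.
Put 30 vCPU in host 3; 10 vCPU remain.
Put 32 vCPU in host 4; 16 vCPU remain.
Put 28 vCPU in host 5; 20 vCPU remain.
Put 34 vCPU in host 6; 14 vCPU remain.
Put 5 vCPU in host 2; 1 vCPU remain.
Put 9 vCPU in host 3; 1 vCPU remain.
Put 34 vCPU in host 7; 14 vCPU remain.
Put 10 vCPU in host 4; 6 vCPU remain.
Put 7 vCPU in host 5; 13 vCPU remain.
Put 8 vCPU in host 5; 5 vCPU remain.
Put 33 vCPU in host 8; 15 vCPU remain.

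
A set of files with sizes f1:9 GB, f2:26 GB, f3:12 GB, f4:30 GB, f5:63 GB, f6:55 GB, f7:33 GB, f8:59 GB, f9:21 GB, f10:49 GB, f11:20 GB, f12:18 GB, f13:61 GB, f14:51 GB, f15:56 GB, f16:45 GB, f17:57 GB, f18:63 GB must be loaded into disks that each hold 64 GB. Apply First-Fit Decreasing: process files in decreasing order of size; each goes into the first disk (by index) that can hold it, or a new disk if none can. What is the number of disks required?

13 disks

Sorted descending: 63, 63, 61, 59, 57, 56, 55, 51, 49, 45, 33, 30, 26, 21, 20, 18, 12, 9.
63 GB → disk 1 (remaining 1 GB)
63 GB → disk 2 (remaining 1 GB)
61 GB → disk 3 (remaining 3 GB)
59 GB → disk 4 (remaining 5 GB)
57 GB → disk 5 (remaining 7 GB)
56 GB → disk 6 (remaining 8 GB)
55 GB → disk 7 (remaining 9 GB)
51 GB → disk 8 (remaining 13 GB)
49 GB → disk 9 (remaining 15 GB)
45 GB → disk 10 (remaining 19 GB)
33 GB → disk 11 (remaining 31 GB)
30 GB → disk 11 (remaining 1 GB)
26 GB → disk 12 (remaining 38 GB)
21 GB → disk 12 (remaining 17 GB)
20 GB → disk 13 (remaining 44 GB)
18 GB → disk 10 (remaining 1 GB)
12 GB → disk 8 (remaining 1 GB)
9 GB → disk 7 (remaining 0 GB)
Final disks: [63] [63] [61] [59] [57] [56] [55,9] [51,12] [49] [45,18] [33,30] [26,21] [20].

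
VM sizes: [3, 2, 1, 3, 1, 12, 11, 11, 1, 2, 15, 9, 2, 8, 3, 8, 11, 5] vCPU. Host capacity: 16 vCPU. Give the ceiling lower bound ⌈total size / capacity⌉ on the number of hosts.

Total size = 3 + 2 + 1 + 3 + 1 + 12 + 11 + 11 + 1 + 2 + 15 + 9 + 2 + 8 + 3 + 8 + 11 + 5 = 108 vCPU.
⌈108 / 16⌉ = 7.

7 hosts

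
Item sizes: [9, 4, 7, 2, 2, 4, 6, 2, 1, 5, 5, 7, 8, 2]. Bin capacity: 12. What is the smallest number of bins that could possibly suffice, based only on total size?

6 bins

Total size = 9 + 4 + 7 + 2 + 2 + 4 + 6 + 2 + 1 + 5 + 5 + 7 + 8 + 2 = 64.
⌈64 / 12⌉ = 6.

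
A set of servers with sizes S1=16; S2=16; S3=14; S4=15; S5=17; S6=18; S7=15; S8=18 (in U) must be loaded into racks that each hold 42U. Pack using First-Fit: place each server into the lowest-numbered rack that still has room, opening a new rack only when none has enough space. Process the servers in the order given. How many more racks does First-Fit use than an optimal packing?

0

First-Fit: [16,16] [14,15] [17,18] [15,18] → 4 racks.
Total size 129U; any packing needs at least ⌈129/42⌉ = 4 racks.
So 4 is already optimal.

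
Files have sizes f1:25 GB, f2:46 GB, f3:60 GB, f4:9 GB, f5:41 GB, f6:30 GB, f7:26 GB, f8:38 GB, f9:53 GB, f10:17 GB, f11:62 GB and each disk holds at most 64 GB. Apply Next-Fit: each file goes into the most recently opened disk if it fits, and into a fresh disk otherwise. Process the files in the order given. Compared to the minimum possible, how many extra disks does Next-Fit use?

2

Next-Fit: [25] [46] [60] [9,41] [30,26] [38] [53] [17] [62] → 9 disks.
Total size 407 GB; any packing needs at least ⌈407/64⌉ = 7 disks.
An optimal packing achieves that bound: [62] [60] [53,9] [46,17] [41] [38,26] [30,25] → 7 disks.
Excess: 9 − 7 = 2.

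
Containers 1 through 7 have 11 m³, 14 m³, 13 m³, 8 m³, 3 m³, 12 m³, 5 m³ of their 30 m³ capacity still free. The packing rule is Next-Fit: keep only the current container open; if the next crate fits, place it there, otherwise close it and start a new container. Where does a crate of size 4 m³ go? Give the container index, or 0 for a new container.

7

Next-Fit only looks at container 7, which has 5 m³ free.
4 m³ fits there.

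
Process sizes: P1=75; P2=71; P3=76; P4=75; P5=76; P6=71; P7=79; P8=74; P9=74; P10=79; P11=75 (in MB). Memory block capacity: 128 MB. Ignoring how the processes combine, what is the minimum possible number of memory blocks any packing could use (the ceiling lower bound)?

7

Total size = 75 + 71 + 76 + 75 + 76 + 71 + 79 + 74 + 74 + 79 + 75 = 825 MB.
⌈825 / 128⌉ = 7.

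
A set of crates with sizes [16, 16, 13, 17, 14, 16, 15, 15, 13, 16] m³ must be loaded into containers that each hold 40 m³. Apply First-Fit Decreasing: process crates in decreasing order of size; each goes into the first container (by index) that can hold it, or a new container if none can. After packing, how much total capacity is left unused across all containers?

49

Sorted descending: 17, 16, 16, 16, 16, 15, 15, 14, 13, 13.
Put 17 m³ in container 1; 23 m³ remain.
Put 16 m³ in container 1; 7 m³ remain.
Put 16 m³ in container 2; 24 m³ remain.
Put 16 m³ in container 2; 8 m³ remain.
Put 16 m³ in container 3; 24 m³ remain.
Put 15 m³ in container 3; 9 m³ remain.
Put 15 m³ in container 4; 25 m³ remain.
Put 14 m³ in container 4; 11 m³ remain.
Put 13 m³ in container 5; 27 m³ remain.
Put 13 m³ in container 5; 14 m³ remain.
5 containers × 40 m³ = 200 m³; used 151 m³; unused 49 m³.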